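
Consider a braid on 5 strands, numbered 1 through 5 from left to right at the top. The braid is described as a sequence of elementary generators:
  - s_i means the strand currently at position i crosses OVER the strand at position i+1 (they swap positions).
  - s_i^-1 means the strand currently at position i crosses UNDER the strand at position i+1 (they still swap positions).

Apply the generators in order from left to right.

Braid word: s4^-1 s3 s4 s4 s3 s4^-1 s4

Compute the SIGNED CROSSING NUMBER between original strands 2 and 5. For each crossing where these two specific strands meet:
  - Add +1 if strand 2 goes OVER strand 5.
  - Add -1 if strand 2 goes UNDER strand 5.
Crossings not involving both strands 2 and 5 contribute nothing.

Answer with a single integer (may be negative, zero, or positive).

Answer: 0

Derivation:
Gen 1: crossing 4x5. Both 2&5? no. Sum: 0
Gen 2: crossing 3x5. Both 2&5? no. Sum: 0
Gen 3: crossing 3x4. Both 2&5? no. Sum: 0
Gen 4: crossing 4x3. Both 2&5? no. Sum: 0
Gen 5: crossing 5x3. Both 2&5? no. Sum: 0
Gen 6: crossing 5x4. Both 2&5? no. Sum: 0
Gen 7: crossing 4x5. Both 2&5? no. Sum: 0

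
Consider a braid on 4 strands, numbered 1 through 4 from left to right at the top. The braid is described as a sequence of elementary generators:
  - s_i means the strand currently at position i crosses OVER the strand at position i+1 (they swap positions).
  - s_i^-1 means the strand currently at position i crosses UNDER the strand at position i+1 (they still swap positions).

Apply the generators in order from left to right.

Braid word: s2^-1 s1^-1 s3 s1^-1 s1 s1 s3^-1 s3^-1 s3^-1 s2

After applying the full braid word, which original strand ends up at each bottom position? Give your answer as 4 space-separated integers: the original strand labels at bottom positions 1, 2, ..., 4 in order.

Answer: 1 2 3 4

Derivation:
Gen 1 (s2^-1): strand 2 crosses under strand 3. Perm now: [1 3 2 4]
Gen 2 (s1^-1): strand 1 crosses under strand 3. Perm now: [3 1 2 4]
Gen 3 (s3): strand 2 crosses over strand 4. Perm now: [3 1 4 2]
Gen 4 (s1^-1): strand 3 crosses under strand 1. Perm now: [1 3 4 2]
Gen 5 (s1): strand 1 crosses over strand 3. Perm now: [3 1 4 2]
Gen 6 (s1): strand 3 crosses over strand 1. Perm now: [1 3 4 2]
Gen 7 (s3^-1): strand 4 crosses under strand 2. Perm now: [1 3 2 4]
Gen 8 (s3^-1): strand 2 crosses under strand 4. Perm now: [1 3 4 2]
Gen 9 (s3^-1): strand 4 crosses under strand 2. Perm now: [1 3 2 4]
Gen 10 (s2): strand 3 crosses over strand 2. Perm now: [1 2 3 4]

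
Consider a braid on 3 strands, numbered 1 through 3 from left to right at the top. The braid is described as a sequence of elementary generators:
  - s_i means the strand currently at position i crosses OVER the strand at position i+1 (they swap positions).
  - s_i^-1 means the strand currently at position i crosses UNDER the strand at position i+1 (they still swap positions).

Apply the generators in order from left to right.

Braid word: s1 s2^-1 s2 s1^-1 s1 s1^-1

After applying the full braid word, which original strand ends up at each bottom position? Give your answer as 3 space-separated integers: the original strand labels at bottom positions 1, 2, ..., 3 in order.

Gen 1 (s1): strand 1 crosses over strand 2. Perm now: [2 1 3]
Gen 2 (s2^-1): strand 1 crosses under strand 3. Perm now: [2 3 1]
Gen 3 (s2): strand 3 crosses over strand 1. Perm now: [2 1 3]
Gen 4 (s1^-1): strand 2 crosses under strand 1. Perm now: [1 2 3]
Gen 5 (s1): strand 1 crosses over strand 2. Perm now: [2 1 3]
Gen 6 (s1^-1): strand 2 crosses under strand 1. Perm now: [1 2 3]

Answer: 1 2 3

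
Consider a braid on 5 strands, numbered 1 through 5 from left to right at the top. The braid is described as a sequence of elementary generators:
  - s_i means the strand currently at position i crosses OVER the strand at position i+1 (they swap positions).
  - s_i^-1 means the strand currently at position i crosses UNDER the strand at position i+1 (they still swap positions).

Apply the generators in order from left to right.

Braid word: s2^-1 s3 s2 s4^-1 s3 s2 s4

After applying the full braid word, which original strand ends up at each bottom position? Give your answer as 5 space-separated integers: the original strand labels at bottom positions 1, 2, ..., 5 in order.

Answer: 1 5 4 2 3

Derivation:
Gen 1 (s2^-1): strand 2 crosses under strand 3. Perm now: [1 3 2 4 5]
Gen 2 (s3): strand 2 crosses over strand 4. Perm now: [1 3 4 2 5]
Gen 3 (s2): strand 3 crosses over strand 4. Perm now: [1 4 3 2 5]
Gen 4 (s4^-1): strand 2 crosses under strand 5. Perm now: [1 4 3 5 2]
Gen 5 (s3): strand 3 crosses over strand 5. Perm now: [1 4 5 3 2]
Gen 6 (s2): strand 4 crosses over strand 5. Perm now: [1 5 4 3 2]
Gen 7 (s4): strand 3 crosses over strand 2. Perm now: [1 5 4 2 3]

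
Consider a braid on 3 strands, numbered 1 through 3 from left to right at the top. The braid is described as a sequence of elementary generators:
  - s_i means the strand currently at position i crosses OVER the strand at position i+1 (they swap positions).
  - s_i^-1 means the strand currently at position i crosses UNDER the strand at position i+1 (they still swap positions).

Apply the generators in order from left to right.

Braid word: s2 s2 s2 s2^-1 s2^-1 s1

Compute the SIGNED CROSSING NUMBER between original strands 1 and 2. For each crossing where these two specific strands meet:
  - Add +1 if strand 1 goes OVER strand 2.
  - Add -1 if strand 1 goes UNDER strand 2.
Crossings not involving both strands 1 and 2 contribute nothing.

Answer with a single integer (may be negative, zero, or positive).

Answer: 0

Derivation:
Gen 1: crossing 2x3. Both 1&2? no. Sum: 0
Gen 2: crossing 3x2. Both 1&2? no. Sum: 0
Gen 3: crossing 2x3. Both 1&2? no. Sum: 0
Gen 4: crossing 3x2. Both 1&2? no. Sum: 0
Gen 5: crossing 2x3. Both 1&2? no. Sum: 0
Gen 6: crossing 1x3. Both 1&2? no. Sum: 0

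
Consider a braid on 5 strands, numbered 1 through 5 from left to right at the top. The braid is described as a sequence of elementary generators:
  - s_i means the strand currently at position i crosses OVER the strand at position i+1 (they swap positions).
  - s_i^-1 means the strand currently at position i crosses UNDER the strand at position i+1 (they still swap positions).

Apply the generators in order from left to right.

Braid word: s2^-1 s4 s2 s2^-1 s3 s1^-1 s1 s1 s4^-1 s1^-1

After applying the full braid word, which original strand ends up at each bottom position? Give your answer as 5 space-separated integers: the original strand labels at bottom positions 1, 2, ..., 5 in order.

Gen 1 (s2^-1): strand 2 crosses under strand 3. Perm now: [1 3 2 4 5]
Gen 2 (s4): strand 4 crosses over strand 5. Perm now: [1 3 2 5 4]
Gen 3 (s2): strand 3 crosses over strand 2. Perm now: [1 2 3 5 4]
Gen 4 (s2^-1): strand 2 crosses under strand 3. Perm now: [1 3 2 5 4]
Gen 5 (s3): strand 2 crosses over strand 5. Perm now: [1 3 5 2 4]
Gen 6 (s1^-1): strand 1 crosses under strand 3. Perm now: [3 1 5 2 4]
Gen 7 (s1): strand 3 crosses over strand 1. Perm now: [1 3 5 2 4]
Gen 8 (s1): strand 1 crosses over strand 3. Perm now: [3 1 5 2 4]
Gen 9 (s4^-1): strand 2 crosses under strand 4. Perm now: [3 1 5 4 2]
Gen 10 (s1^-1): strand 3 crosses under strand 1. Perm now: [1 3 5 4 2]

Answer: 1 3 5 4 2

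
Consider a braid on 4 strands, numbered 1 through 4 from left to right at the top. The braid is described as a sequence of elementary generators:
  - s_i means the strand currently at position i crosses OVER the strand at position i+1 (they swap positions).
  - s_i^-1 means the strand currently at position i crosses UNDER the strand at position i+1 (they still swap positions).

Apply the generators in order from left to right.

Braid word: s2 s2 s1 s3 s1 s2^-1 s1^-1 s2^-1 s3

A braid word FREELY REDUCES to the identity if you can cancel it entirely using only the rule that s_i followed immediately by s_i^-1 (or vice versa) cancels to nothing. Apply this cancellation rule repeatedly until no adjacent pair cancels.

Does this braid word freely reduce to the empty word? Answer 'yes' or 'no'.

Answer: no

Derivation:
Gen 1 (s2): push. Stack: [s2]
Gen 2 (s2): push. Stack: [s2 s2]
Gen 3 (s1): push. Stack: [s2 s2 s1]
Gen 4 (s3): push. Stack: [s2 s2 s1 s3]
Gen 5 (s1): push. Stack: [s2 s2 s1 s3 s1]
Gen 6 (s2^-1): push. Stack: [s2 s2 s1 s3 s1 s2^-1]
Gen 7 (s1^-1): push. Stack: [s2 s2 s1 s3 s1 s2^-1 s1^-1]
Gen 8 (s2^-1): push. Stack: [s2 s2 s1 s3 s1 s2^-1 s1^-1 s2^-1]
Gen 9 (s3): push. Stack: [s2 s2 s1 s3 s1 s2^-1 s1^-1 s2^-1 s3]
Reduced word: s2 s2 s1 s3 s1 s2^-1 s1^-1 s2^-1 s3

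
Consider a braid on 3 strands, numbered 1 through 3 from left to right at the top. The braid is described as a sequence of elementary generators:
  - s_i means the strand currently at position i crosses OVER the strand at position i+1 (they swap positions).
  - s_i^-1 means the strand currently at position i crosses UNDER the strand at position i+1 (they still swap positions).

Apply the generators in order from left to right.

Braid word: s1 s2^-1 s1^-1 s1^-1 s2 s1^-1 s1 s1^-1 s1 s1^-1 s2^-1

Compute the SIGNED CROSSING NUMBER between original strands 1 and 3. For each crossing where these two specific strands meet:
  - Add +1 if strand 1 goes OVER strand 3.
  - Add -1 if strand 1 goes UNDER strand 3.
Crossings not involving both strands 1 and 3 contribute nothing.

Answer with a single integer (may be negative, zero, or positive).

Answer: -2

Derivation:
Gen 1: crossing 1x2. Both 1&3? no. Sum: 0
Gen 2: 1 under 3. Both 1&3? yes. Contrib: -1. Sum: -1
Gen 3: crossing 2x3. Both 1&3? no. Sum: -1
Gen 4: crossing 3x2. Both 1&3? no. Sum: -1
Gen 5: 3 over 1. Both 1&3? yes. Contrib: -1. Sum: -2
Gen 6: crossing 2x1. Both 1&3? no. Sum: -2
Gen 7: crossing 1x2. Both 1&3? no. Sum: -2
Gen 8: crossing 2x1. Both 1&3? no. Sum: -2
Gen 9: crossing 1x2. Both 1&3? no. Sum: -2
Gen 10: crossing 2x1. Both 1&3? no. Sum: -2
Gen 11: crossing 2x3. Both 1&3? no. Sum: -2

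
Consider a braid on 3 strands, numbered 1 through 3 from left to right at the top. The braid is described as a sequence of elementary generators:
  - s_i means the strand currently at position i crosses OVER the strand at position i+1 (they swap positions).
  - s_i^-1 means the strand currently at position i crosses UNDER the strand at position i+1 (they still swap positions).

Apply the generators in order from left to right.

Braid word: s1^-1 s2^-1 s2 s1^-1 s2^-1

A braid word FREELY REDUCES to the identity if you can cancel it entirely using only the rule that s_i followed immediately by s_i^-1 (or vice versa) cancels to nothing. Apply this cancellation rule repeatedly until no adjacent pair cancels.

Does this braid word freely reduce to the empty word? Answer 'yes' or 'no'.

Answer: no

Derivation:
Gen 1 (s1^-1): push. Stack: [s1^-1]
Gen 2 (s2^-1): push. Stack: [s1^-1 s2^-1]
Gen 3 (s2): cancels prior s2^-1. Stack: [s1^-1]
Gen 4 (s1^-1): push. Stack: [s1^-1 s1^-1]
Gen 5 (s2^-1): push. Stack: [s1^-1 s1^-1 s2^-1]
Reduced word: s1^-1 s1^-1 s2^-1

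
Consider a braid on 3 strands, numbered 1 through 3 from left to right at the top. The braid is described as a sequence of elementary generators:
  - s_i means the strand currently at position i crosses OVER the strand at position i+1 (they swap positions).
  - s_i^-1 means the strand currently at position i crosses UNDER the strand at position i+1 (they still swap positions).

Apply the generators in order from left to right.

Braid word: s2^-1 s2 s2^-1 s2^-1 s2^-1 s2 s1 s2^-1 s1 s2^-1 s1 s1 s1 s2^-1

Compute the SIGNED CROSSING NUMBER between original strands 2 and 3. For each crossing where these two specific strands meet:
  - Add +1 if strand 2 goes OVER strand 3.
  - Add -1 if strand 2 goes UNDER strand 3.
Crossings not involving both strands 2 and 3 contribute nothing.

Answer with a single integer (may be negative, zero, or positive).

Answer: -2

Derivation:
Gen 1: 2 under 3. Both 2&3? yes. Contrib: -1. Sum: -1
Gen 2: 3 over 2. Both 2&3? yes. Contrib: -1. Sum: -2
Gen 3: 2 under 3. Both 2&3? yes. Contrib: -1. Sum: -3
Gen 4: 3 under 2. Both 2&3? yes. Contrib: +1. Sum: -2
Gen 5: 2 under 3. Both 2&3? yes. Contrib: -1. Sum: -3
Gen 6: 3 over 2. Both 2&3? yes. Contrib: -1. Sum: -4
Gen 7: crossing 1x2. Both 2&3? no. Sum: -4
Gen 8: crossing 1x3. Both 2&3? no. Sum: -4
Gen 9: 2 over 3. Both 2&3? yes. Contrib: +1. Sum: -3
Gen 10: crossing 2x1. Both 2&3? no. Sum: -3
Gen 11: crossing 3x1. Both 2&3? no. Sum: -3
Gen 12: crossing 1x3. Both 2&3? no. Sum: -3
Gen 13: crossing 3x1. Both 2&3? no. Sum: -3
Gen 14: 3 under 2. Both 2&3? yes. Contrib: +1. Sum: -2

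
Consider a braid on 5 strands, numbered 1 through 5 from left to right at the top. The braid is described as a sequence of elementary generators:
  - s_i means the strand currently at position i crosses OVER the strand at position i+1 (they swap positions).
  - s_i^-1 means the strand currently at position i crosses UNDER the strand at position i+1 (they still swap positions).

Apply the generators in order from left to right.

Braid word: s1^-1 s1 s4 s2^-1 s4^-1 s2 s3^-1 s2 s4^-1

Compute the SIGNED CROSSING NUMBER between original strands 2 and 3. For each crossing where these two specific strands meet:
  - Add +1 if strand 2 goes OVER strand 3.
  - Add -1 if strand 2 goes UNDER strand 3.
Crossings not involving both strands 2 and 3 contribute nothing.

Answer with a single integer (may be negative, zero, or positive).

Answer: -2

Derivation:
Gen 1: crossing 1x2. Both 2&3? no. Sum: 0
Gen 2: crossing 2x1. Both 2&3? no. Sum: 0
Gen 3: crossing 4x5. Both 2&3? no. Sum: 0
Gen 4: 2 under 3. Both 2&3? yes. Contrib: -1. Sum: -1
Gen 5: crossing 5x4. Both 2&3? no. Sum: -1
Gen 6: 3 over 2. Both 2&3? yes. Contrib: -1. Sum: -2
Gen 7: crossing 3x4. Both 2&3? no. Sum: -2
Gen 8: crossing 2x4. Both 2&3? no. Sum: -2
Gen 9: crossing 3x5. Both 2&3? no. Sum: -2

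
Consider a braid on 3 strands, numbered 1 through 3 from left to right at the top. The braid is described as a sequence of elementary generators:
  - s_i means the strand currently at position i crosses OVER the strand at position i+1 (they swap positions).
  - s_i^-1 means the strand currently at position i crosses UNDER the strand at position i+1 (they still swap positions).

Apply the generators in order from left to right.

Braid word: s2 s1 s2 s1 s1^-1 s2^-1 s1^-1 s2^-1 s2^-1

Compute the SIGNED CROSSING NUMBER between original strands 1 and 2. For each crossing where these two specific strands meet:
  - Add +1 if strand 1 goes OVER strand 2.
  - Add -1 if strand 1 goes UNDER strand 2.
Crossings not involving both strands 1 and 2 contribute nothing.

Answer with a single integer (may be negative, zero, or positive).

Answer: 2

Derivation:
Gen 1: crossing 2x3. Both 1&2? no. Sum: 0
Gen 2: crossing 1x3. Both 1&2? no. Sum: 0
Gen 3: 1 over 2. Both 1&2? yes. Contrib: +1. Sum: 1
Gen 4: crossing 3x2. Both 1&2? no. Sum: 1
Gen 5: crossing 2x3. Both 1&2? no. Sum: 1
Gen 6: 2 under 1. Both 1&2? yes. Contrib: +1. Sum: 2
Gen 7: crossing 3x1. Both 1&2? no. Sum: 2
Gen 8: crossing 3x2. Both 1&2? no. Sum: 2
Gen 9: crossing 2x3. Both 1&2? no. Sum: 2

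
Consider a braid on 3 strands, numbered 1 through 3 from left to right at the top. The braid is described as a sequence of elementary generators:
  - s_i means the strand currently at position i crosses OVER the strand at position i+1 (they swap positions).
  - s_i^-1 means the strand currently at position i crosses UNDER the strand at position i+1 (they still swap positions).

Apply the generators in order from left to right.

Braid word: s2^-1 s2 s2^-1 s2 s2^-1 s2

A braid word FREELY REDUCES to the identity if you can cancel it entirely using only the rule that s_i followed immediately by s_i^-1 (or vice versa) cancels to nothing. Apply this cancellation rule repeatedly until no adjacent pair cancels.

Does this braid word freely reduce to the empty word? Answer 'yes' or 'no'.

Answer: yes

Derivation:
Gen 1 (s2^-1): push. Stack: [s2^-1]
Gen 2 (s2): cancels prior s2^-1. Stack: []
Gen 3 (s2^-1): push. Stack: [s2^-1]
Gen 4 (s2): cancels prior s2^-1. Stack: []
Gen 5 (s2^-1): push. Stack: [s2^-1]
Gen 6 (s2): cancels prior s2^-1. Stack: []
Reduced word: (empty)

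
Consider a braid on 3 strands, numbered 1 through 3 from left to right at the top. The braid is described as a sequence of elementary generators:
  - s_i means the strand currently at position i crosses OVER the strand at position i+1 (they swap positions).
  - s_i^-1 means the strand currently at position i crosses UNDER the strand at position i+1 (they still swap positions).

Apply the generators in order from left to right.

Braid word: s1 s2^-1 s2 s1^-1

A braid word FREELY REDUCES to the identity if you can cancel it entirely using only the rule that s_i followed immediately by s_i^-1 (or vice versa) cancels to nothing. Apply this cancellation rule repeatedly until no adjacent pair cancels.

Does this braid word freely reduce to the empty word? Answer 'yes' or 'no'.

Gen 1 (s1): push. Stack: [s1]
Gen 2 (s2^-1): push. Stack: [s1 s2^-1]
Gen 3 (s2): cancels prior s2^-1. Stack: [s1]
Gen 4 (s1^-1): cancels prior s1. Stack: []
Reduced word: (empty)

Answer: yes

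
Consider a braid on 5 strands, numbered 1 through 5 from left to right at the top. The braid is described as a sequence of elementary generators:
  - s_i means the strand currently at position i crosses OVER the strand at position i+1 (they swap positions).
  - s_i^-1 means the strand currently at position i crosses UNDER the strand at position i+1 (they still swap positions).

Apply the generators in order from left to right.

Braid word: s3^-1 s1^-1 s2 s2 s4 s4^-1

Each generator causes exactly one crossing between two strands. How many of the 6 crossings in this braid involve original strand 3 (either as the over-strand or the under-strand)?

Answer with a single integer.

Gen 1: crossing 3x4. Involves strand 3? yes. Count so far: 1
Gen 2: crossing 1x2. Involves strand 3? no. Count so far: 1
Gen 3: crossing 1x4. Involves strand 3? no. Count so far: 1
Gen 4: crossing 4x1. Involves strand 3? no. Count so far: 1
Gen 5: crossing 3x5. Involves strand 3? yes. Count so far: 2
Gen 6: crossing 5x3. Involves strand 3? yes. Count so far: 3

Answer: 3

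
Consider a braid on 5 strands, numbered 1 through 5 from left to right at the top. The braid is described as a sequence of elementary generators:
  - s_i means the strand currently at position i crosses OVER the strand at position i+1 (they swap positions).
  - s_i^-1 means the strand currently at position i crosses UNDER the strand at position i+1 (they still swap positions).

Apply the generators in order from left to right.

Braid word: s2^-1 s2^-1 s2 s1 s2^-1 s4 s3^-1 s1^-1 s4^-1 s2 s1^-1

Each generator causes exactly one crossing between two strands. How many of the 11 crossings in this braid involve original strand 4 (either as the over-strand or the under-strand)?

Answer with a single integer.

Answer: 2

Derivation:
Gen 1: crossing 2x3. Involves strand 4? no. Count so far: 0
Gen 2: crossing 3x2. Involves strand 4? no. Count so far: 0
Gen 3: crossing 2x3. Involves strand 4? no. Count so far: 0
Gen 4: crossing 1x3. Involves strand 4? no. Count so far: 0
Gen 5: crossing 1x2. Involves strand 4? no. Count so far: 0
Gen 6: crossing 4x5. Involves strand 4? yes. Count so far: 1
Gen 7: crossing 1x5. Involves strand 4? no. Count so far: 1
Gen 8: crossing 3x2. Involves strand 4? no. Count so far: 1
Gen 9: crossing 1x4. Involves strand 4? yes. Count so far: 2
Gen 10: crossing 3x5. Involves strand 4? no. Count so far: 2
Gen 11: crossing 2x5. Involves strand 4? no. Count so far: 2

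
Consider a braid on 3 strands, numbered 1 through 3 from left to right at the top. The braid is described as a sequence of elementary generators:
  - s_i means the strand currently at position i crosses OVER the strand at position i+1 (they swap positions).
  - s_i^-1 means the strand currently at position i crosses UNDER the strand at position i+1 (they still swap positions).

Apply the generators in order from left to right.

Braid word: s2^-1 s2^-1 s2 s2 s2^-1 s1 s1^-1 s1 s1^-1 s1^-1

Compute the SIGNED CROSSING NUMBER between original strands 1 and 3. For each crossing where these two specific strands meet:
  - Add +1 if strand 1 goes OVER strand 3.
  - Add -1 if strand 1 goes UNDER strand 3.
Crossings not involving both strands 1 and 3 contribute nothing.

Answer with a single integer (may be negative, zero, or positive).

Gen 1: crossing 2x3. Both 1&3? no. Sum: 0
Gen 2: crossing 3x2. Both 1&3? no. Sum: 0
Gen 3: crossing 2x3. Both 1&3? no. Sum: 0
Gen 4: crossing 3x2. Both 1&3? no. Sum: 0
Gen 5: crossing 2x3. Both 1&3? no. Sum: 0
Gen 6: 1 over 3. Both 1&3? yes. Contrib: +1. Sum: 1
Gen 7: 3 under 1. Both 1&3? yes. Contrib: +1. Sum: 2
Gen 8: 1 over 3. Both 1&3? yes. Contrib: +1. Sum: 3
Gen 9: 3 under 1. Both 1&3? yes. Contrib: +1. Sum: 4
Gen 10: 1 under 3. Both 1&3? yes. Contrib: -1. Sum: 3

Answer: 3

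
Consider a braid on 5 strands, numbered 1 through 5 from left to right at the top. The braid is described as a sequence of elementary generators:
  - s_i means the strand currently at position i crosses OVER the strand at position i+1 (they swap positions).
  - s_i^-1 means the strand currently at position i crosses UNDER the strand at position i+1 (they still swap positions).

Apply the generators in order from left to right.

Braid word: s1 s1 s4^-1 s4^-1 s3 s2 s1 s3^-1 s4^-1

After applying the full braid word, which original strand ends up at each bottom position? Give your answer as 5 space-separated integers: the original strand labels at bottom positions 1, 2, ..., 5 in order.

Answer: 4 1 3 5 2

Derivation:
Gen 1 (s1): strand 1 crosses over strand 2. Perm now: [2 1 3 4 5]
Gen 2 (s1): strand 2 crosses over strand 1. Perm now: [1 2 3 4 5]
Gen 3 (s4^-1): strand 4 crosses under strand 5. Perm now: [1 2 3 5 4]
Gen 4 (s4^-1): strand 5 crosses under strand 4. Perm now: [1 2 3 4 5]
Gen 5 (s3): strand 3 crosses over strand 4. Perm now: [1 2 4 3 5]
Gen 6 (s2): strand 2 crosses over strand 4. Perm now: [1 4 2 3 5]
Gen 7 (s1): strand 1 crosses over strand 4. Perm now: [4 1 2 3 5]
Gen 8 (s3^-1): strand 2 crosses under strand 3. Perm now: [4 1 3 2 5]
Gen 9 (s4^-1): strand 2 crosses under strand 5. Perm now: [4 1 3 5 2]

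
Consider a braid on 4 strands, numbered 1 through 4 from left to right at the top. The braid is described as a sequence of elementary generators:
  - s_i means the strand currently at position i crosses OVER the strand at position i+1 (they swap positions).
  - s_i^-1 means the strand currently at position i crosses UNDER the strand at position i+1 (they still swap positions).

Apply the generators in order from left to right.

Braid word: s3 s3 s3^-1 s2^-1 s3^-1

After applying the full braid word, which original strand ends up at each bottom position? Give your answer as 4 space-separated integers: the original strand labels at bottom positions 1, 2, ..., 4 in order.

Gen 1 (s3): strand 3 crosses over strand 4. Perm now: [1 2 4 3]
Gen 2 (s3): strand 4 crosses over strand 3. Perm now: [1 2 3 4]
Gen 3 (s3^-1): strand 3 crosses under strand 4. Perm now: [1 2 4 3]
Gen 4 (s2^-1): strand 2 crosses under strand 4. Perm now: [1 4 2 3]
Gen 5 (s3^-1): strand 2 crosses under strand 3. Perm now: [1 4 3 2]

Answer: 1 4 3 2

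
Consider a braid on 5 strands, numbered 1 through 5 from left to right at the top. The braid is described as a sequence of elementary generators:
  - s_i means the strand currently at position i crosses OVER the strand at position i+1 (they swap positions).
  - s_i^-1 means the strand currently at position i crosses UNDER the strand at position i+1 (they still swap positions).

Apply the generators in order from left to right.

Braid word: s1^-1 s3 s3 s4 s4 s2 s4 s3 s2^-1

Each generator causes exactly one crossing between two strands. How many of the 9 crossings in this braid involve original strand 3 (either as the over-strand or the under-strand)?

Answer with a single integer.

Answer: 4

Derivation:
Gen 1: crossing 1x2. Involves strand 3? no. Count so far: 0
Gen 2: crossing 3x4. Involves strand 3? yes. Count so far: 1
Gen 3: crossing 4x3. Involves strand 3? yes. Count so far: 2
Gen 4: crossing 4x5. Involves strand 3? no. Count so far: 2
Gen 5: crossing 5x4. Involves strand 3? no. Count so far: 2
Gen 6: crossing 1x3. Involves strand 3? yes. Count so far: 3
Gen 7: crossing 4x5. Involves strand 3? no. Count so far: 3
Gen 8: crossing 1x5. Involves strand 3? no. Count so far: 3
Gen 9: crossing 3x5. Involves strand 3? yes. Count so far: 4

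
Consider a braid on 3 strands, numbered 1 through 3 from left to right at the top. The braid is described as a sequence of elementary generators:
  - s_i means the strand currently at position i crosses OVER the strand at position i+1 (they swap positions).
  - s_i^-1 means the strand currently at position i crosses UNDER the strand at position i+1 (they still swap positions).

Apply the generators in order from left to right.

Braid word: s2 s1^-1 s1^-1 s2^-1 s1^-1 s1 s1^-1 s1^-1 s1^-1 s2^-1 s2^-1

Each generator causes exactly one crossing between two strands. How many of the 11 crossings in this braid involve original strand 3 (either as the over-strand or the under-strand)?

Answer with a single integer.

Answer: 6

Derivation:
Gen 1: crossing 2x3. Involves strand 3? yes. Count so far: 1
Gen 2: crossing 1x3. Involves strand 3? yes. Count so far: 2
Gen 3: crossing 3x1. Involves strand 3? yes. Count so far: 3
Gen 4: crossing 3x2. Involves strand 3? yes. Count so far: 4
Gen 5: crossing 1x2. Involves strand 3? no. Count so far: 4
Gen 6: crossing 2x1. Involves strand 3? no. Count so far: 4
Gen 7: crossing 1x2. Involves strand 3? no. Count so far: 4
Gen 8: crossing 2x1. Involves strand 3? no. Count so far: 4
Gen 9: crossing 1x2. Involves strand 3? no. Count so far: 4
Gen 10: crossing 1x3. Involves strand 3? yes. Count so far: 5
Gen 11: crossing 3x1. Involves strand 3? yes. Count so far: 6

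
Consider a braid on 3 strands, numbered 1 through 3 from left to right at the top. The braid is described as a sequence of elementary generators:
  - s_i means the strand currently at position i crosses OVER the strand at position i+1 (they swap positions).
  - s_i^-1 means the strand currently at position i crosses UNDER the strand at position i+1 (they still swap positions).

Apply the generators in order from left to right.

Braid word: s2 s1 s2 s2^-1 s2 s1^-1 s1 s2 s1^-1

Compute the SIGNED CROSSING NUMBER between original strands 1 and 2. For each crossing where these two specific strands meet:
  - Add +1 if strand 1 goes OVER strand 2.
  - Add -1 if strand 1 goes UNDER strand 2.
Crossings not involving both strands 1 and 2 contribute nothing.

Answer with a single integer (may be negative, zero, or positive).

Gen 1: crossing 2x3. Both 1&2? no. Sum: 0
Gen 2: crossing 1x3. Both 1&2? no. Sum: 0
Gen 3: 1 over 2. Both 1&2? yes. Contrib: +1. Sum: 1
Gen 4: 2 under 1. Both 1&2? yes. Contrib: +1. Sum: 2
Gen 5: 1 over 2. Both 1&2? yes. Contrib: +1. Sum: 3
Gen 6: crossing 3x2. Both 1&2? no. Sum: 3
Gen 7: crossing 2x3. Both 1&2? no. Sum: 3
Gen 8: 2 over 1. Both 1&2? yes. Contrib: -1. Sum: 2
Gen 9: crossing 3x1. Both 1&2? no. Sum: 2

Answer: 2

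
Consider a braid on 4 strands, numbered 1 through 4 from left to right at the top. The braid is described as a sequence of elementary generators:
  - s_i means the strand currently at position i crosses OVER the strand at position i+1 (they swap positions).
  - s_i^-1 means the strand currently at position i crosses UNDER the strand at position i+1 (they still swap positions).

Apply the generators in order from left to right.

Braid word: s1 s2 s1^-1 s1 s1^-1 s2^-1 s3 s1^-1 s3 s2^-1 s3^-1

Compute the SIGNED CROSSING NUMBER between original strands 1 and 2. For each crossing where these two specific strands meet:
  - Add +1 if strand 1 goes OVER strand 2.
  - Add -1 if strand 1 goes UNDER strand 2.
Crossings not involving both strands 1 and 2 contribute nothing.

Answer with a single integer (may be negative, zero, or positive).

Answer: 2

Derivation:
Gen 1: 1 over 2. Both 1&2? yes. Contrib: +1. Sum: 1
Gen 2: crossing 1x3. Both 1&2? no. Sum: 1
Gen 3: crossing 2x3. Both 1&2? no. Sum: 1
Gen 4: crossing 3x2. Both 1&2? no. Sum: 1
Gen 5: crossing 2x3. Both 1&2? no. Sum: 1
Gen 6: 2 under 1. Both 1&2? yes. Contrib: +1. Sum: 2
Gen 7: crossing 2x4. Both 1&2? no. Sum: 2
Gen 8: crossing 3x1. Both 1&2? no. Sum: 2
Gen 9: crossing 4x2. Both 1&2? no. Sum: 2
Gen 10: crossing 3x2. Both 1&2? no. Sum: 2
Gen 11: crossing 3x4. Both 1&2? no. Sum: 2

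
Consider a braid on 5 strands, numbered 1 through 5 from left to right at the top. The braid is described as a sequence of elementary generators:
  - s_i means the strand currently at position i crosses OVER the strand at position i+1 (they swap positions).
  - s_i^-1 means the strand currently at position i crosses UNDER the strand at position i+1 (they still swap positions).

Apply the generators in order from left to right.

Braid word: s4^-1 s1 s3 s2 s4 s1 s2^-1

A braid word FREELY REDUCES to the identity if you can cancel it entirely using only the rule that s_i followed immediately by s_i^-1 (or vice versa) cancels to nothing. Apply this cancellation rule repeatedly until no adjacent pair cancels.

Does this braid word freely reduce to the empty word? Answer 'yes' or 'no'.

Answer: no

Derivation:
Gen 1 (s4^-1): push. Stack: [s4^-1]
Gen 2 (s1): push. Stack: [s4^-1 s1]
Gen 3 (s3): push. Stack: [s4^-1 s1 s3]
Gen 4 (s2): push. Stack: [s4^-1 s1 s3 s2]
Gen 5 (s4): push. Stack: [s4^-1 s1 s3 s2 s4]
Gen 6 (s1): push. Stack: [s4^-1 s1 s3 s2 s4 s1]
Gen 7 (s2^-1): push. Stack: [s4^-1 s1 s3 s2 s4 s1 s2^-1]
Reduced word: s4^-1 s1 s3 s2 s4 s1 s2^-1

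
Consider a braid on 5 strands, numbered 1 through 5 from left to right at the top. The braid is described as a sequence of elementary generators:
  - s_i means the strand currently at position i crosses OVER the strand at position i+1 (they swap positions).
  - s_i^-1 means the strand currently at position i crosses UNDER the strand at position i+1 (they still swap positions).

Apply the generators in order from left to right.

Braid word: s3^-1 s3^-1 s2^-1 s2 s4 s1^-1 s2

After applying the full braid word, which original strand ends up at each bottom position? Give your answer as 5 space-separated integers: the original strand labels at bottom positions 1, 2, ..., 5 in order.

Gen 1 (s3^-1): strand 3 crosses under strand 4. Perm now: [1 2 4 3 5]
Gen 2 (s3^-1): strand 4 crosses under strand 3. Perm now: [1 2 3 4 5]
Gen 3 (s2^-1): strand 2 crosses under strand 3. Perm now: [1 3 2 4 5]
Gen 4 (s2): strand 3 crosses over strand 2. Perm now: [1 2 3 4 5]
Gen 5 (s4): strand 4 crosses over strand 5. Perm now: [1 2 3 5 4]
Gen 6 (s1^-1): strand 1 crosses under strand 2. Perm now: [2 1 3 5 4]
Gen 7 (s2): strand 1 crosses over strand 3. Perm now: [2 3 1 5 4]

Answer: 2 3 1 5 4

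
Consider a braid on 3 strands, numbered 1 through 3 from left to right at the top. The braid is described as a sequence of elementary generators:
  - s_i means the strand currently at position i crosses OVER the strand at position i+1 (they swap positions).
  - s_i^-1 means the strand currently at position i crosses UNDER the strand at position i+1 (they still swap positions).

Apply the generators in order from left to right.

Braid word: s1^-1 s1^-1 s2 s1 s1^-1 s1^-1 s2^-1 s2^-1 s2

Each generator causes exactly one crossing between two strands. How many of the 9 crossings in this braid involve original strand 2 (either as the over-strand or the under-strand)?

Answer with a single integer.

Answer: 6

Derivation:
Gen 1: crossing 1x2. Involves strand 2? yes. Count so far: 1
Gen 2: crossing 2x1. Involves strand 2? yes. Count so far: 2
Gen 3: crossing 2x3. Involves strand 2? yes. Count so far: 3
Gen 4: crossing 1x3. Involves strand 2? no. Count so far: 3
Gen 5: crossing 3x1. Involves strand 2? no. Count so far: 3
Gen 6: crossing 1x3. Involves strand 2? no. Count so far: 3
Gen 7: crossing 1x2. Involves strand 2? yes. Count so far: 4
Gen 8: crossing 2x1. Involves strand 2? yes. Count so far: 5
Gen 9: crossing 1x2. Involves strand 2? yes. Count so far: 6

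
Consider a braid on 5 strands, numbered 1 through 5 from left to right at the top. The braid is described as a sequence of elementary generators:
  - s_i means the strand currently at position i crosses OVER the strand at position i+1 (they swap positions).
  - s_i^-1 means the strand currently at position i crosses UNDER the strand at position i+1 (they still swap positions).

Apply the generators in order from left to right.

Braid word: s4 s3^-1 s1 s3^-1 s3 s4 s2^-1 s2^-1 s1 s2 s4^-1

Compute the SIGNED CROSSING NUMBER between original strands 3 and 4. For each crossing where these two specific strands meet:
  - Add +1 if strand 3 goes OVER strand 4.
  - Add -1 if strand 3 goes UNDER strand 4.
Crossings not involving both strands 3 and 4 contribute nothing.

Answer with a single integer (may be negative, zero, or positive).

Gen 1: crossing 4x5. Both 3&4? no. Sum: 0
Gen 2: crossing 3x5. Both 3&4? no. Sum: 0
Gen 3: crossing 1x2. Both 3&4? no. Sum: 0
Gen 4: crossing 5x3. Both 3&4? no. Sum: 0
Gen 5: crossing 3x5. Both 3&4? no. Sum: 0
Gen 6: 3 over 4. Both 3&4? yes. Contrib: +1. Sum: 1
Gen 7: crossing 1x5. Both 3&4? no. Sum: 1
Gen 8: crossing 5x1. Both 3&4? no. Sum: 1
Gen 9: crossing 2x1. Both 3&4? no. Sum: 1
Gen 10: crossing 2x5. Both 3&4? no. Sum: 1
Gen 11: 4 under 3. Both 3&4? yes. Contrib: +1. Sum: 2

Answer: 2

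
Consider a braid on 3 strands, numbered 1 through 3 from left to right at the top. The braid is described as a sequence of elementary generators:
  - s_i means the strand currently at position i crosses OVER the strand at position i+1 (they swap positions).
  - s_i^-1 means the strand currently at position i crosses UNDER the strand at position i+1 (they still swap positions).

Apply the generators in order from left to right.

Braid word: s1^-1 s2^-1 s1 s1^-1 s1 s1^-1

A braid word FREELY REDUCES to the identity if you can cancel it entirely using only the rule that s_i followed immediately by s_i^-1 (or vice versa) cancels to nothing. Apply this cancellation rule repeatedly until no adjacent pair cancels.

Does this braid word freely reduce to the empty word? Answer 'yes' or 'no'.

Gen 1 (s1^-1): push. Stack: [s1^-1]
Gen 2 (s2^-1): push. Stack: [s1^-1 s2^-1]
Gen 3 (s1): push. Stack: [s1^-1 s2^-1 s1]
Gen 4 (s1^-1): cancels prior s1. Stack: [s1^-1 s2^-1]
Gen 5 (s1): push. Stack: [s1^-1 s2^-1 s1]
Gen 6 (s1^-1): cancels prior s1. Stack: [s1^-1 s2^-1]
Reduced word: s1^-1 s2^-1

Answer: no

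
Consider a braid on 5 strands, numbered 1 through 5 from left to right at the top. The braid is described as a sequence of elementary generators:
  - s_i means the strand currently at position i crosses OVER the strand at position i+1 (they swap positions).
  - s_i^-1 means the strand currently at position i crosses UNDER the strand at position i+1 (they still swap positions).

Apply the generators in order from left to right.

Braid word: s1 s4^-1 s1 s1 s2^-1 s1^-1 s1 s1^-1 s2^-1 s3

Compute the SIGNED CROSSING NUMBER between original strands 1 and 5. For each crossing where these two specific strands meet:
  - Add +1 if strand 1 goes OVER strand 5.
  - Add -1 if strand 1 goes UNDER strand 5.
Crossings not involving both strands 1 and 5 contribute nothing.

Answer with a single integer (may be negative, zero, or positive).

Gen 1: crossing 1x2. Both 1&5? no. Sum: 0
Gen 2: crossing 4x5. Both 1&5? no. Sum: 0
Gen 3: crossing 2x1. Both 1&5? no. Sum: 0
Gen 4: crossing 1x2. Both 1&5? no. Sum: 0
Gen 5: crossing 1x3. Both 1&5? no. Sum: 0
Gen 6: crossing 2x3. Both 1&5? no. Sum: 0
Gen 7: crossing 3x2. Both 1&5? no. Sum: 0
Gen 8: crossing 2x3. Both 1&5? no. Sum: 0
Gen 9: crossing 2x1. Both 1&5? no. Sum: 0
Gen 10: crossing 2x5. Both 1&5? no. Sum: 0

Answer: 0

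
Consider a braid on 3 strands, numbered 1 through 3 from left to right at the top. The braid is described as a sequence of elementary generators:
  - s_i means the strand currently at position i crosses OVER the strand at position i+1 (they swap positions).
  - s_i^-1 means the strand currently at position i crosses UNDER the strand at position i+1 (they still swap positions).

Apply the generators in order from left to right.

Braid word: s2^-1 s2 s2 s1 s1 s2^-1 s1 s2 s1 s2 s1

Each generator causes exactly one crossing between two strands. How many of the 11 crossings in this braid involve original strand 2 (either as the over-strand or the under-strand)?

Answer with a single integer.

Answer: 7

Derivation:
Gen 1: crossing 2x3. Involves strand 2? yes. Count so far: 1
Gen 2: crossing 3x2. Involves strand 2? yes. Count so far: 2
Gen 3: crossing 2x3. Involves strand 2? yes. Count so far: 3
Gen 4: crossing 1x3. Involves strand 2? no. Count so far: 3
Gen 5: crossing 3x1. Involves strand 2? no. Count so far: 3
Gen 6: crossing 3x2. Involves strand 2? yes. Count so far: 4
Gen 7: crossing 1x2. Involves strand 2? yes. Count so far: 5
Gen 8: crossing 1x3. Involves strand 2? no. Count so far: 5
Gen 9: crossing 2x3. Involves strand 2? yes. Count so far: 6
Gen 10: crossing 2x1. Involves strand 2? yes. Count so far: 7
Gen 11: crossing 3x1. Involves strand 2? no. Count so far: 7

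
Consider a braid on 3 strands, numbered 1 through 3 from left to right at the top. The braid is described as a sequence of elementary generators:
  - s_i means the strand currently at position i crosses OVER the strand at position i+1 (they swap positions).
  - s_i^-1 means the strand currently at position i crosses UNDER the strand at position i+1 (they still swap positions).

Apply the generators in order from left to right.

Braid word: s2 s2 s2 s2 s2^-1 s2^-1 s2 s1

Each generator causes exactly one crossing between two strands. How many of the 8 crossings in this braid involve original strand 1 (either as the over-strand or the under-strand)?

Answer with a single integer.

Gen 1: crossing 2x3. Involves strand 1? no. Count so far: 0
Gen 2: crossing 3x2. Involves strand 1? no. Count so far: 0
Gen 3: crossing 2x3. Involves strand 1? no. Count so far: 0
Gen 4: crossing 3x2. Involves strand 1? no. Count so far: 0
Gen 5: crossing 2x3. Involves strand 1? no. Count so far: 0
Gen 6: crossing 3x2. Involves strand 1? no. Count so far: 0
Gen 7: crossing 2x3. Involves strand 1? no. Count so far: 0
Gen 8: crossing 1x3. Involves strand 1? yes. Count so far: 1

Answer: 1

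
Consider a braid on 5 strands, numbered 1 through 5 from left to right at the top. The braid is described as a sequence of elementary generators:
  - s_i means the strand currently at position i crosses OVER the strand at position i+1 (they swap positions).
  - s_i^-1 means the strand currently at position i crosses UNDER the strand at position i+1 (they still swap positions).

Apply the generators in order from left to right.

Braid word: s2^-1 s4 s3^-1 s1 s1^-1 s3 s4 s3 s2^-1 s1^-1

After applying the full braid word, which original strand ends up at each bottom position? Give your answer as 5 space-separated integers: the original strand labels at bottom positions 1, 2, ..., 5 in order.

Gen 1 (s2^-1): strand 2 crosses under strand 3. Perm now: [1 3 2 4 5]
Gen 2 (s4): strand 4 crosses over strand 5. Perm now: [1 3 2 5 4]
Gen 3 (s3^-1): strand 2 crosses under strand 5. Perm now: [1 3 5 2 4]
Gen 4 (s1): strand 1 crosses over strand 3. Perm now: [3 1 5 2 4]
Gen 5 (s1^-1): strand 3 crosses under strand 1. Perm now: [1 3 5 2 4]
Gen 6 (s3): strand 5 crosses over strand 2. Perm now: [1 3 2 5 4]
Gen 7 (s4): strand 5 crosses over strand 4. Perm now: [1 3 2 4 5]
Gen 8 (s3): strand 2 crosses over strand 4. Perm now: [1 3 4 2 5]
Gen 9 (s2^-1): strand 3 crosses under strand 4. Perm now: [1 4 3 2 5]
Gen 10 (s1^-1): strand 1 crosses under strand 4. Perm now: [4 1 3 2 5]

Answer: 4 1 3 2 5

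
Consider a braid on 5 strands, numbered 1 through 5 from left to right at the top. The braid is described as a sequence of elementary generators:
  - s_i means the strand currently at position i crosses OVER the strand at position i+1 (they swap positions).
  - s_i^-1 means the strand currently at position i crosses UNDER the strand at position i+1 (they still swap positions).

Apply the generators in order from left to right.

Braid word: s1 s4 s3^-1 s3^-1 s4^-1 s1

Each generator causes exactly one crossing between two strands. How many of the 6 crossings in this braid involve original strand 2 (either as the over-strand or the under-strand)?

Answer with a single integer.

Gen 1: crossing 1x2. Involves strand 2? yes. Count so far: 1
Gen 2: crossing 4x5. Involves strand 2? no. Count so far: 1
Gen 3: crossing 3x5. Involves strand 2? no. Count so far: 1
Gen 4: crossing 5x3. Involves strand 2? no. Count so far: 1
Gen 5: crossing 5x4. Involves strand 2? no. Count so far: 1
Gen 6: crossing 2x1. Involves strand 2? yes. Count so far: 2

Answer: 2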